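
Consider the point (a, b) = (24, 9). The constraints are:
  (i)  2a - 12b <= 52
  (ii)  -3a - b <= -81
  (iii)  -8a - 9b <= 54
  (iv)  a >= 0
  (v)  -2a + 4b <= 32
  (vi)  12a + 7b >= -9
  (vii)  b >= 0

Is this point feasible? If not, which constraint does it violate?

(i): -60 ≤ 52 ✓
(ii): -81 ≤ -81 ✓
(iii): -273 ≤ 54 ✓
(iv): 24 ≥ 0 ✓
(v): -12 ≤ 32 ✓
(vi): 351 ≥ -9 ✓
(vii): 9 ≥ 0 ✓

feasible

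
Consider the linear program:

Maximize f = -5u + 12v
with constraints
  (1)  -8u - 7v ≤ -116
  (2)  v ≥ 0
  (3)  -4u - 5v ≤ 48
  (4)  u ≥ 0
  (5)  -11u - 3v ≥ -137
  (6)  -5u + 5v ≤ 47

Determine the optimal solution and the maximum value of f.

u = 272/35, v = 601/35, maximum f = 836/5

Extreme points and f = -5u + 12v:
  (611/53, 180/53) → f = -895/53
  (251/75, 956/75) → f = 10217/75
  (272/35, 601/35) → f = 836/5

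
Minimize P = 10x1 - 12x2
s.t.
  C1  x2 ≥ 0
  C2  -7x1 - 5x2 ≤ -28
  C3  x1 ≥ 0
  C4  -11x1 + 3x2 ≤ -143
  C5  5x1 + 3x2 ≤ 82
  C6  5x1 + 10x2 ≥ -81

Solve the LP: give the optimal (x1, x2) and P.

Extreme points and P = 10x1 - 12x2:
  (13, 0) → P = 130
  (82/5, 0) → P = 164
  (225/16, 187/48) → P = 751/8

x1 = 225/16, x2 = 187/48, minimum P = 751/8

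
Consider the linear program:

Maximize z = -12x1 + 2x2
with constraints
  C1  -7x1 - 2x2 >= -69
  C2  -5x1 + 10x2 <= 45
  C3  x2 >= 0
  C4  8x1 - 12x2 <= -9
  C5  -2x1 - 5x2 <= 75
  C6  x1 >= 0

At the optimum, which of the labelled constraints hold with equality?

Feasible corners and z = -12x1 + 2x2:
  (15/2, 33/4) → z = -147/2
  (81/10, 123/20) → z = -849/10
  (0, 9/2) → z = 9
  (0, 3/4) → z = 3/2

The maximum is at (0, 9/2). Substituting into each constraint, equality holds for C2 and C6; the remaining constraints have slack.

C2 and C6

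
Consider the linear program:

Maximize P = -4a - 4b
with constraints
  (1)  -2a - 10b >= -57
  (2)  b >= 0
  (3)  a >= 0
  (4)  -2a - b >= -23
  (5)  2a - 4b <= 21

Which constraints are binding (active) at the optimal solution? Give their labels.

Extreme points and P = -4a - 4b:
  (0, 57/10) → P = -114/5
  (173/18, 34/9) → P = -482/9
  (0, 0) → P = 0
  (21/2, 0) → P = -42
  (113/10, 2/5) → P = -234/5

The maximum is at (0, 0). Substituting into each constraint, equality holds for (2) and (3); the remaining constraints have slack.

(2) and (3)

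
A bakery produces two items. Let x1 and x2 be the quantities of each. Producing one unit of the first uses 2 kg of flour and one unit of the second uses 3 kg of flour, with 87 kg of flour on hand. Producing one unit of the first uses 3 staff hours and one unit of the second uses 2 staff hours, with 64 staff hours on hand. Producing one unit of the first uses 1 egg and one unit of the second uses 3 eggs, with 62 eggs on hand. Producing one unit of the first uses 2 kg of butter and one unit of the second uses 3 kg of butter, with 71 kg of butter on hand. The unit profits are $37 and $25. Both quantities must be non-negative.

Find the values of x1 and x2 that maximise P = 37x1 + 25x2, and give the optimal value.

x1 = 10, x2 = 17, maximum P = 795

Vertices and P = 37x1 + 25x2:
  (0, 0) → P = 0
  (0, 62/3) → P = 1550/3
  (64/3, 0) → P = 2368/3
  (10, 17) → P = 795
  (9, 53/3) → P = 2324/3

At the optimal vertex, 3x1 + 2x2 = 64 and 2x1 + 3x2 = 71.
Solving simultaneously gives x1 = 10, x2 = 17.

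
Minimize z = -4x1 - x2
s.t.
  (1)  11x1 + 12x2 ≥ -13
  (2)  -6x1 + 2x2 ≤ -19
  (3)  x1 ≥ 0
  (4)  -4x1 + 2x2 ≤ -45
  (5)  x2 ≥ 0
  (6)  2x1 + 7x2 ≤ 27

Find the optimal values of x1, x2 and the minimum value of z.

Corner points and z = -4x1 - x2:
  (45/4, 0) → z = -45
  (369/32, 9/16) → z = -747/16
  (27/2, 0) → z = -54

At the optimal vertex, x2 = 0 and 2x1 + 7x2 = 27.
Solving simultaneously gives x1 = 27/2, x2 = 0.

x1 = 27/2, x2 = 0, minimum z = -54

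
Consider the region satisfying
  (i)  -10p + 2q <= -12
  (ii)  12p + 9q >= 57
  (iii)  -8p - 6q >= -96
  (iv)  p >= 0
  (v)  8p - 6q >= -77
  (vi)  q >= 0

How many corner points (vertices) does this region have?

4

Of the 14 pairwise boundary intersections, those satisfying every inequality are:
  (37/19, 71/19)
  (66/19, 216/19)
  (19/4, 0)
  (12, 0)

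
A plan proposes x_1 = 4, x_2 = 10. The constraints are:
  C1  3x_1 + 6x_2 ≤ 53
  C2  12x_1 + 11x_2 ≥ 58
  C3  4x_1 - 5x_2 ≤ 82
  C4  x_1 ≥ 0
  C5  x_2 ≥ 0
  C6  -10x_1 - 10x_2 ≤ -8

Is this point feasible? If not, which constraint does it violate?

not feasible — violates C1

Constraint C1: 3x_1 + 6x_2 = 72, which is not ≤ 53. All other constraints are satisfied.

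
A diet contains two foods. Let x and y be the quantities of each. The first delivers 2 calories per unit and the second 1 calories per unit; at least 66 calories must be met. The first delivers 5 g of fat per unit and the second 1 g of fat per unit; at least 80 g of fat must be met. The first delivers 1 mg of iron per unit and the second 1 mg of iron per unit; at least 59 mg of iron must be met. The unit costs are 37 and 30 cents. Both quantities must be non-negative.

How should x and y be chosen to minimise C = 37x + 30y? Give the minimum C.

The feasible region is unbounded (it extends along (0, 1), (1, 0)), but C strictly increases along every unbounded feasible direction, so there is no improving ray and the minimum is attained at a vertex.

x = 7, y = 52, minimum C = 1819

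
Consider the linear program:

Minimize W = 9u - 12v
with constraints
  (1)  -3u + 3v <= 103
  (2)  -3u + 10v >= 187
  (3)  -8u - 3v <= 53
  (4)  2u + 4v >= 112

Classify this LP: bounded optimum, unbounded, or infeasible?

unbounded

From the feasible point (-38/9, 271/9), moving in the direction (3, 3) keeps every constraint satisfied while W decreases without bound.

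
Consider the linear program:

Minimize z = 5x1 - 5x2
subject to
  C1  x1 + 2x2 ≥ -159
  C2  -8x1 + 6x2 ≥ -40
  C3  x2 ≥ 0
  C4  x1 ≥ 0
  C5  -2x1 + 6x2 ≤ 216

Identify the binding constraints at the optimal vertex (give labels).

C4 and C5

Vertices and z = 5x1 - 5x2:
  (5, 0) → z = 25
  (128/3, 452/9) → z = -340/9
  (0, 0) → z = 0
  (0, 36) → z = -180

The minimum is at (0, 36). Substituting into each constraint, equality holds for C4 and C5; the remaining constraints have slack.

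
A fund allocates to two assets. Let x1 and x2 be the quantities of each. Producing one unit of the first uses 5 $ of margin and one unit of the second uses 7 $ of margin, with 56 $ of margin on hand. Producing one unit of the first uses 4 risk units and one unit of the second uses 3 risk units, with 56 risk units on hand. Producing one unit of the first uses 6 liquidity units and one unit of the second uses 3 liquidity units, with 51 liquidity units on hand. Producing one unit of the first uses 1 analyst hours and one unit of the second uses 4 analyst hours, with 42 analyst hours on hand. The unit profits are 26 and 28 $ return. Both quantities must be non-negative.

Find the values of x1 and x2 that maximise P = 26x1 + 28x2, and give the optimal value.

x1 = 7, x2 = 3, maximum P = 266

Feasible corners and P = 26x1 + 28x2:
  (0, 0) → P = 0
  (0, 8) → P = 224
  (17/2, 0) → P = 221
  (7, 3) → P = 266

The binding constraints are 5x1 + 7x2 = 56 and 6x1 + 3x2 = 51.
Solving simultaneously gives x1 = 7, x2 = 3.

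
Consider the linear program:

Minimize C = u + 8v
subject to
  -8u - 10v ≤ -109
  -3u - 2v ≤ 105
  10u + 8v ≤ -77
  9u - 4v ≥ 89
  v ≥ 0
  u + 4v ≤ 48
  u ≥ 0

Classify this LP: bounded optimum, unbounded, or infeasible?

The boundaries -8u - 10v = -109 and 9u - 4v = 89 meet at (663/61, 269/122), but that point violates 10u + 8v ≤ -77. Every candidate vertex is excluded by some other constraint, so the feasible region is empty.

infeasible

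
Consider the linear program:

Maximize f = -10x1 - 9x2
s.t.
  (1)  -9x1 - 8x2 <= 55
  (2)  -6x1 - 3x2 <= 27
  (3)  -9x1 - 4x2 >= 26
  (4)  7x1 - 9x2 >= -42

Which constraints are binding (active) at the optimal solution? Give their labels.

Feasible corners and f = -10x1 - 9x2:
  (-17/7, -29/7) → f = 431/7
  (1/3, -29/4) → f = 743/12
  (-123/25, 21/25) → f = 1041/25
  (-402/109, 196/109) → f = 2256/109

The maximum is at (1/3, -29/4). Substituting into each constraint, equality holds for (1) and (3); the remaining constraints have slack.

(1) and (3)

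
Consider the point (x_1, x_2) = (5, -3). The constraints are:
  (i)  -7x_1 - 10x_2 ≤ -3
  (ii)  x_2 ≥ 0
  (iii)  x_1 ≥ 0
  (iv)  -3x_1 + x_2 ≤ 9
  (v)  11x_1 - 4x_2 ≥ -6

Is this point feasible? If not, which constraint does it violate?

not feasible — violates (ii)

Constraint (ii): x_2 = -3, which is not ≥ 0. All other constraints are satisfied.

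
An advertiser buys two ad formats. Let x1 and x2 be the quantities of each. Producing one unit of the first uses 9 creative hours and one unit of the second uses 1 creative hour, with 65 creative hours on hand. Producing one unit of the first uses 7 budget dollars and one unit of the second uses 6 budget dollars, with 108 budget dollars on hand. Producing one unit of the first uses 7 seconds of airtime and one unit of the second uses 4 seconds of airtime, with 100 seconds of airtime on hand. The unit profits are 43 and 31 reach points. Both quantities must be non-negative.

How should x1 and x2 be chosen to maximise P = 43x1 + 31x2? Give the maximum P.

The binding constraints are 9x1 + x2 = 65 and 7x1 + 6x2 = 108.
Solving simultaneously gives x1 = 6, x2 = 11.

x1 = 6, x2 = 11, maximum P = 599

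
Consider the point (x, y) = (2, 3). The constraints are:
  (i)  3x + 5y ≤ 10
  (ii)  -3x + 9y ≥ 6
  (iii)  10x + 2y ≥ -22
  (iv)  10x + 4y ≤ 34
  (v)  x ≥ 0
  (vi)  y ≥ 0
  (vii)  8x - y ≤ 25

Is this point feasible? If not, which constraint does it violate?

not feasible — violates (i)

Constraint (i): 3x + 5y = 21, which is not ≤ 10. All other constraints are satisfied.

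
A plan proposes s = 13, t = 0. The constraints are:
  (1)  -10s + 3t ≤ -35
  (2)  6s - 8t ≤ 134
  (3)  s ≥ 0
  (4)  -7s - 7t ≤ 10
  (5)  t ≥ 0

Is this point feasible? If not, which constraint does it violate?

feasible

(1): -130 ≤ -35 ✓
(2): 78 ≤ 134 ✓
(3): 13 ≥ 0 ✓
(4): -91 ≤ 10 ✓
(5): 0 ≥ 0 ✓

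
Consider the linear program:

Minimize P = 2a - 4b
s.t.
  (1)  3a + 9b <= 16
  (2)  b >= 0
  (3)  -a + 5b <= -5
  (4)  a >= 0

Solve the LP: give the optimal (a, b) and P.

a = 5, b = 0, minimum P = 10

The optimum lies where b = 0 and -a + 5b = -5.
Solving simultaneously gives a = 5, b = 0.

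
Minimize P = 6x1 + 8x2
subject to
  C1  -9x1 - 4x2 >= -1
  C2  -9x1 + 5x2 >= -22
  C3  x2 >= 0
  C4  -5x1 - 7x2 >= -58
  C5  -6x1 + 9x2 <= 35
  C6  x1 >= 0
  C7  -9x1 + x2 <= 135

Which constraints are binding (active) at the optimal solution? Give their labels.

C3 and C6

Feasible corners and P = 6x1 + 8x2:
  (1/9, 0) → P = 2/3
  (0, 1/4) → P = 2
  (0, 0) → P = 0

The minimum is at (0, 0). Substituting into each constraint, equality holds for C3 and C6; the remaining constraints have slack.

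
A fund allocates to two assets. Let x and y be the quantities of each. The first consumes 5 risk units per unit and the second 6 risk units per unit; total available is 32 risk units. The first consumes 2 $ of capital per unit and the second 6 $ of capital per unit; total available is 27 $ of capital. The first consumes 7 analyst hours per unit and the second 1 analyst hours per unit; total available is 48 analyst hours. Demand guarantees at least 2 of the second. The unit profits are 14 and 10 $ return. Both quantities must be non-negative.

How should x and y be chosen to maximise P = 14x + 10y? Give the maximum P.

Extreme points and P = 14x + 10y:
  (0, 9/2) → P = 45
  (0, 2) → P = 20
  (5/3, 71/18) → P = 565/9
  (4, 2) → P = 76

x = 4, y = 2, maximum P = 76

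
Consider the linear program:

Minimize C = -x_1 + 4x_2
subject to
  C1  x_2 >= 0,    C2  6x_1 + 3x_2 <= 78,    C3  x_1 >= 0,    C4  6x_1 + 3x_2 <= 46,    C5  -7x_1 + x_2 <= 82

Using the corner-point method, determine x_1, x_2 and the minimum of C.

x_1 = 23/3, x_2 = 0, minimum C = -23/3

Corner points and C = -x_1 + 4x_2:
  (0, 0) → C = 0
  (23/3, 0) → C = -23/3
  (0, 46/3) → C = 184/3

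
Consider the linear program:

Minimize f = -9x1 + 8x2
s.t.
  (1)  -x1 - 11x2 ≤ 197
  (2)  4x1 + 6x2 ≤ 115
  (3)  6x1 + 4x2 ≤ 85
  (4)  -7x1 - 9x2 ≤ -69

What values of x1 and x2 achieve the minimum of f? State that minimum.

x1 = 489/26, x2 = -181/26, minimum f = -5849/26

Vertices and f = -9x1 + 8x2:
  (5/2, 35/2) → f = 235/2
  (-207/2, 529/6) → f = 9821/6
  (489/26, -181/26) → f = -5849/26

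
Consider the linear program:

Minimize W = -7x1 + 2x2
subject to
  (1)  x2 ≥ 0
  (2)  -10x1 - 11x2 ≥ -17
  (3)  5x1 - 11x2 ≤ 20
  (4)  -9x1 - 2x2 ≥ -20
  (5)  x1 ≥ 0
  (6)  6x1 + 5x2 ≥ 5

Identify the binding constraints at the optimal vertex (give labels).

(1) and (2)

Feasible corners and W = -7x1 + 2x2:
  (17/10, 0) → W = -119/10
  (5/6, 0) → W = -35/6
  (0, 17/11) → W = 34/11
  (0, 1) → W = 2

The minimum is at (17/10, 0). Substituting into each constraint, equality holds for (1) and (2); the remaining constraints have slack.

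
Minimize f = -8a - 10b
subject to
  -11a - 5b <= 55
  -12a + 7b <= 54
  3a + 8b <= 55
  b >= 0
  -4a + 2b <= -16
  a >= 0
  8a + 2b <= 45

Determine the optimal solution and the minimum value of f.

Feasible corners and f = -8a - 10b:
  (4, 0) → f = -32
  (45/8, 0) → f = -45
  (61/12, 13/6) → f = -187/3

a = 61/12, b = 13/6, minimum f = -187/3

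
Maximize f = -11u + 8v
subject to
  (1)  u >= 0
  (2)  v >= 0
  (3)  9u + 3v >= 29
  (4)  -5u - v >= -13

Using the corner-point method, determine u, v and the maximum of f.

u = 0, v = 13, maximum f = 104

Feasible corners and f = -11u + 8v:
  (0, 29/3) → f = 232/3
  (0, 13) → f = 104
  (5/3, 14/3) → f = 19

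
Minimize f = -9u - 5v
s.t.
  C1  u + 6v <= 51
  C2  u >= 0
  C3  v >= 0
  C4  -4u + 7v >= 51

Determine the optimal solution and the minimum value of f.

Corner points and f = -9u - 5v:
  (0, 17/2) → f = -85/2
  (51/31, 255/31) → f = -1734/31
  (0, 51/7) → f = -255/7

u = 51/31, v = 255/31, minimum f = -1734/31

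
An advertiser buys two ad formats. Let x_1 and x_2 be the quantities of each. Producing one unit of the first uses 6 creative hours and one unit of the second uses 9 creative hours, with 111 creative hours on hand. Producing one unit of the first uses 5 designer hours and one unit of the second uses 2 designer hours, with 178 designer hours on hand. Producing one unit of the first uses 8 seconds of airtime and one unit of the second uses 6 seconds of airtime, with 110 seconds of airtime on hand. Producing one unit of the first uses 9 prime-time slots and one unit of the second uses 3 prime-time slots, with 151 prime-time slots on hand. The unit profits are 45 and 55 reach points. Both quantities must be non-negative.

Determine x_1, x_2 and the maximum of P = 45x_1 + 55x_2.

The binding constraints are 6x_1 + 9x_2 = 111 and 8x_1 + 6x_2 = 110.
Solving simultaneously gives x_1 = 9, x_2 = 19/3.

x_1 = 9, x_2 = 19/3, maximum P = 2260/3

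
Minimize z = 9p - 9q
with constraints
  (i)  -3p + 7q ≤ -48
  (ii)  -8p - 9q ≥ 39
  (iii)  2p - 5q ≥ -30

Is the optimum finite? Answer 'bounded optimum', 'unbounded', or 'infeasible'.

unbounded

From the feasible point (159/83, -501/83), moving in the direction (-7, -3) keeps every constraint satisfied while z decreases without bound.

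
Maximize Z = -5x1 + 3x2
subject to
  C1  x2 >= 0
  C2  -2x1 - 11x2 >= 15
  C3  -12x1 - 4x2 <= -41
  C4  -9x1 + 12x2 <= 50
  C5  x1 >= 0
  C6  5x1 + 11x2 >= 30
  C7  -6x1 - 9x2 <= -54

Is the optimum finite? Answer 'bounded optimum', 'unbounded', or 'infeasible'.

The boundaries x2 = 0 and -6x1 - 9x2 = -54 meet at (9, 0), but that point violates -2x1 - 11x2 ≥ 15. Every candidate vertex is excluded by some other constraint, so the feasible region is empty.

infeasible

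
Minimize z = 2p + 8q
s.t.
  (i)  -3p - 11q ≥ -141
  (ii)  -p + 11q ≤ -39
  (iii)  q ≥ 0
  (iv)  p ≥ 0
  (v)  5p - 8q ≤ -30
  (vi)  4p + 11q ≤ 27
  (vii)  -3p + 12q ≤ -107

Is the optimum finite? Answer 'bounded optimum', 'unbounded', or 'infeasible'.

The boundaries 4p + 11q = 27 and -3p + 12q = -107 meet at (1501/81, -347/81), but that point violates q ≥ 0. Every candidate vertex is excluded by some other constraint, so the feasible region is empty.

infeasible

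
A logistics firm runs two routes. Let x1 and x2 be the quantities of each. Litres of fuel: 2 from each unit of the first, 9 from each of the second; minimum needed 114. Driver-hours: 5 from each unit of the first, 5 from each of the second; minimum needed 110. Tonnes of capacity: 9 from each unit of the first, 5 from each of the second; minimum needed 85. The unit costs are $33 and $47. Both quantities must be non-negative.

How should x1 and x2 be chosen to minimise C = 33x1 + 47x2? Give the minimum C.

Vertices and C = 33x1 + 47x2:
  (0, 22) → C = 1034
  (57, 0) → C = 1881
  (12, 10) → C = 866
The feasible region is unbounded (it extends along (0, 1), (1, 0)), but C strictly increases along every unbounded feasible direction, so there is no improving ray and the minimum is attained at a vertex.

The binding constraints are 2x1 + 9x2 = 114 and 5x1 + 5x2 = 110.
Solving simultaneously gives x1 = 12, x2 = 10.

x1 = 12, x2 = 10, minimum C = 866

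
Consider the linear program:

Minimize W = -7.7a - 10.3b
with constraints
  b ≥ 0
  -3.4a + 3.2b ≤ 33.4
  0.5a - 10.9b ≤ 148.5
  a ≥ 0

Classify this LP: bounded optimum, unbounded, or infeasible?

From the feasible point (297, 0), moving in the direction (3.2, 3.4) keeps every constraint satisfied while W decreases without bound.

unbounded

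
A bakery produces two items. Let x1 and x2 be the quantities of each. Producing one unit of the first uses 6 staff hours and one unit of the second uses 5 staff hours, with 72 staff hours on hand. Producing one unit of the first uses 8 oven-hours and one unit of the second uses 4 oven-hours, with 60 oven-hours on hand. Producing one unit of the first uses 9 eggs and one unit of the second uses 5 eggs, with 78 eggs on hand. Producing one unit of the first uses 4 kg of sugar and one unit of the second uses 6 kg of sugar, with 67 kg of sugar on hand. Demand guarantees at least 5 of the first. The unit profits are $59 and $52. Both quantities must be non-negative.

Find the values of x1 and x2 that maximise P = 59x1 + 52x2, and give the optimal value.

x1 = 5, x2 = 5, maximum P = 555

Feasible corners and P = 59x1 + 52x2:
  (15/2, 0) → P = 885/2
  (5, 0) → P = 295
  (5, 5) → P = 555

The optimum lies where 8x1 + 4x2 = 60 and x1 = 5.
Solving simultaneously gives x1 = 5, x2 = 5.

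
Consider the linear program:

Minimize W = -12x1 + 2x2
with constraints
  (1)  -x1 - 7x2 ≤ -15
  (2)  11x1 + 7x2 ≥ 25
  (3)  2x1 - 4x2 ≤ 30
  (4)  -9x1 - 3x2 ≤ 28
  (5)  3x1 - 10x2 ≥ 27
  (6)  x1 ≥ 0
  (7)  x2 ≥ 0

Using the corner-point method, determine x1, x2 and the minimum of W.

x1 = 24, x2 = 9/2, minimum W = -279

Vertices and W = -12x1 + 2x2:
  (15, 0) → W = -180
  (339/31, 18/31) → W = -4032/31
  (24, 9/2) → W = -279

The optimum lies where 2x1 - 4x2 = 30 and 3x1 - 10x2 = 27.
Solving simultaneously gives x1 = 24, x2 = 9/2.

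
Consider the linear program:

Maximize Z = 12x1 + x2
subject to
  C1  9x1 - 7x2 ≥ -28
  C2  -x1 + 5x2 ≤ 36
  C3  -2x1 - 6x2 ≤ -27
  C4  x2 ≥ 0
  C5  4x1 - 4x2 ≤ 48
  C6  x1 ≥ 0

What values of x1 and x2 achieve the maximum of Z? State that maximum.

x1 = 24, x2 = 12, maximum Z = 300

Corner points and Z = 12x1 + x2:
  (56/19, 148/19) → Z = 820/19
  (21/68, 299/68) → Z = 551/68
  (24, 12) → Z = 300
  (99/8, 3/8) → Z = 1191/8

The optimum lies where -x1 + 5x2 = 36 and 4x1 - 4x2 = 48.
Solving simultaneously gives x1 = 24, x2 = 12.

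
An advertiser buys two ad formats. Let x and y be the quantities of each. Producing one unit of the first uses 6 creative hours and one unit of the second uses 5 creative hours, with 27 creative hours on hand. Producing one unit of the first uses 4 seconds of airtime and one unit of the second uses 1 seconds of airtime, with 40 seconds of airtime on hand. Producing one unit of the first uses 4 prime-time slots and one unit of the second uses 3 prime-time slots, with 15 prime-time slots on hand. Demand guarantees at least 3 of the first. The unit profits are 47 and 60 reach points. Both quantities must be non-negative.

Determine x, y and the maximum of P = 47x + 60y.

x = 3, y = 1, maximum P = 201

Corner points and P = 47x + 60y:
  (15/4, 0) → P = 705/4
  (3, 0) → P = 141
  (3, 1) → P = 201

At the optimal vertex, 4x + 3y = 15 and x = 3.
Solving simultaneously gives x = 3, y = 1.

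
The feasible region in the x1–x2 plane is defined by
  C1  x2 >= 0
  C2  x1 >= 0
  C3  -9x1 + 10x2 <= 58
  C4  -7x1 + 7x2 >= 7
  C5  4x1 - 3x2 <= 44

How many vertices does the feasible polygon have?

Of the 10 pairwise boundary intersections, those satisfying every inequality are:
  (0, 29/5)
  (0, 1)
  (614/13, 628/13)
  (47, 48)

4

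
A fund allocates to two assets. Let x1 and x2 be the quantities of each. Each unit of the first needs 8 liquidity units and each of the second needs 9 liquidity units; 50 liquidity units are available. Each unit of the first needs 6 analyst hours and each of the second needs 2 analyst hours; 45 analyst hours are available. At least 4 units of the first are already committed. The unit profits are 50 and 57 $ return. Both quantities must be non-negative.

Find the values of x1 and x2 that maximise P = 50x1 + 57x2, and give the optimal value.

Vertices and P = 50x1 + 57x2:
  (25/4, 0) → P = 625/2
  (4, 0) → P = 200
  (4, 2) → P = 314

x1 = 4, x2 = 2, maximum P = 314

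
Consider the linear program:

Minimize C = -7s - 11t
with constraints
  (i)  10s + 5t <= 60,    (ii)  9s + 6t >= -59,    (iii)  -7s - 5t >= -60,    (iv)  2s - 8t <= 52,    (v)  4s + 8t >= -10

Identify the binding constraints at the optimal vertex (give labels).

Vertices and C = -7s - 11t:
  (0, 12) → C = -132
  (74/9, -40/9) → C = -26/3
  (-655/3, 953/3) → C = -1966
  (-103/12, 73/24) → C = 213/8
  (7, -19/4) → C = 13/4

The minimum is at (-655/3, 953/3). Substituting into each constraint, equality holds for (ii) and (iii); the remaining constraints have slack.

(ii) and (iii)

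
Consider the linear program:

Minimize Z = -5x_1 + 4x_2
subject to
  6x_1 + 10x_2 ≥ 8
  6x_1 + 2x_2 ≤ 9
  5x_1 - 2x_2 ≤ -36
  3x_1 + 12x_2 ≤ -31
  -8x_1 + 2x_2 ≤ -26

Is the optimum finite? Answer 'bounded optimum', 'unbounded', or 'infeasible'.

The boundaries 3x_1 + 12x_2 = -31 and -8x_1 + 2x_2 = -26 meet at (125/51, -163/51), but that point violates 6x_1 + 10x_2 ≥ 8. Every candidate vertex is excluded by some other constraint, so the feasible region is empty.

infeasible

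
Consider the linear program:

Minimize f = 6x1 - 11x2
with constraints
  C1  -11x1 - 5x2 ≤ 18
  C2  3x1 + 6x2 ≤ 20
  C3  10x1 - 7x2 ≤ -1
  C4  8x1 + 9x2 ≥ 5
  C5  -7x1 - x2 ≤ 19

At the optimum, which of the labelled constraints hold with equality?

Extreme points and f = 6x1 - 11x2:
  (-187/59, 199/59) → f = -3311/59
  (-77/24, 83/24) → f = -1375/24
  (134/81, 203/81) → f = -1429/81
  (-134/39, 197/39) → f = -2971/39
  (13/73, 29/73) → f = -241/73

The minimum is at (-134/39, 197/39). Substituting into each constraint, equality holds for C2 and C5; the remaining constraints have slack.

C2 and C5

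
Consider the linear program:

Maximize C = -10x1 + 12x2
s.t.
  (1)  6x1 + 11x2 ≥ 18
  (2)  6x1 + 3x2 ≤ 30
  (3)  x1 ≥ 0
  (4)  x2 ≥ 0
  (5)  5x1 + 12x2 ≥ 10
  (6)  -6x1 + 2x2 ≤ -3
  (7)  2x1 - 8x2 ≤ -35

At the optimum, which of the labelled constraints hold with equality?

(2) and (6)

Vertices and C = -10x1 + 12x2:
  (23/10, 27/5) → C = 209/5
  (5/2, 5) → C = 35
  (47/22, 54/11) → C = 413/11

The maximum is at (23/10, 27/5). Substituting into each constraint, equality holds for (2) and (6); the remaining constraints have slack.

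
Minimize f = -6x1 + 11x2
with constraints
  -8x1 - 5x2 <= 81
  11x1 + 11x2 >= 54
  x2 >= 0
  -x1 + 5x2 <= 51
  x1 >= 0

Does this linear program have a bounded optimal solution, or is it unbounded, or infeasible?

From the feasible point (54/11, 0), moving in the direction (5, 1) keeps every constraint satisfied while f decreases without bound.

unbounded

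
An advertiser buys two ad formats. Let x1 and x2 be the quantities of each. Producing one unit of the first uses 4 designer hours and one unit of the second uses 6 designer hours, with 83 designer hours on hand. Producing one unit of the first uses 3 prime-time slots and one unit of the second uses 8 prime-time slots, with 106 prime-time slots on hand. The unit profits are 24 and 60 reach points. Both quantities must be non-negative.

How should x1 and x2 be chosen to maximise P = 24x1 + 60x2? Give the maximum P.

x1 = 2, x2 = 25/2, maximum P = 798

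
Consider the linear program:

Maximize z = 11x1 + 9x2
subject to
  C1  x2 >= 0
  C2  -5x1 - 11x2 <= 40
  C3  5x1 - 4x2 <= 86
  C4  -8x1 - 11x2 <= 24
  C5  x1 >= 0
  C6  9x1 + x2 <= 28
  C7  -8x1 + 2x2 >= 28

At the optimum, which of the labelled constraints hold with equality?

C5 and C6

Corner points and z = 11x1 + 9x2:
  (0, 28) → z = 252
  (0, 14) → z = 126
  (14/13, 238/13) → z = 2296/13

The maximum is at (0, 28). Substituting into each constraint, equality holds for C5 and C6; the remaining constraints have slack.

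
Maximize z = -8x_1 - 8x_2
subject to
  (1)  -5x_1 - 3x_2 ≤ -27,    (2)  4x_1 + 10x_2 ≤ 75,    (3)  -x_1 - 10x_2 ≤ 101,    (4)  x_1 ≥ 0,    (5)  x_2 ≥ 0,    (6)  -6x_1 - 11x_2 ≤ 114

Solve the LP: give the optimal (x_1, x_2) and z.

x_1 = 27/5, x_2 = 0, maximum z = -216/5

Feasible corners and z = -8x_1 - 8x_2:
  (45/38, 267/38) → z = -1248/19
  (27/5, 0) → z = -216/5
  (75/4, 0) → z = -150

At the optimal vertex, -5x_1 - 3x_2 = -27 and x_2 = 0.
Solving simultaneously gives x_1 = 27/5, x_2 = 0.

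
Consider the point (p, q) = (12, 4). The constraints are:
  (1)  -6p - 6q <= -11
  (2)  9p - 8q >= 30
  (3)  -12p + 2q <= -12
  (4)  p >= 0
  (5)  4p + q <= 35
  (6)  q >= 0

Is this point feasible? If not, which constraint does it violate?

not feasible — violates (5)

Constraint (5): 4p + q = 52, which is not ≤ 35. All other constraints are satisfied.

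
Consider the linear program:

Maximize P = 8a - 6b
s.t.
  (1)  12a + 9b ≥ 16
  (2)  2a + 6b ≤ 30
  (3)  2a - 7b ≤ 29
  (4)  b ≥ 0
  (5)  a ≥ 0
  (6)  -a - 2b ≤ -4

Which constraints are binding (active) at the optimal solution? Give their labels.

Extreme points and P = 8a - 6b:
  (192/13, 1/13) → P = 1530/13
  (0, 5) → P = -30
  (29/2, 0) → P = 116
  (4, 0) → P = 32
  (0, 2) → P = -12

The maximum is at (192/13, 1/13). Substituting into each constraint, equality holds for (2) and (3); the remaining constraints have slack.

(2) and (3)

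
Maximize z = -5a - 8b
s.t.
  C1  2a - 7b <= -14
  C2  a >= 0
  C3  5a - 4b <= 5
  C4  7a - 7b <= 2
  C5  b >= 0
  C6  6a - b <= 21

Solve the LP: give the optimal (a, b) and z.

a = 0, b = 2, maximum z = -16

Feasible corners and z = -5a - 8b:
  (0, 2) → z = -16
  (16/5, 102/35) → z = -1376/35
  (27/7, 25/7) → z = -335/7
  (79/19, 75/19) → z = -995/19
The feasible region is unbounded (it extends along (0, 1), (1, 6)), but z strictly decreases along every unbounded feasible direction, so there is no improving ray and the maximum is attained at a vertex.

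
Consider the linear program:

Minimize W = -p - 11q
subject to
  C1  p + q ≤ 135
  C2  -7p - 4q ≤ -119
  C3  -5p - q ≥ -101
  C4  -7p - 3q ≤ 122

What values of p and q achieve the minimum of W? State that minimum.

Feasible corners and W = -p - 11q:
  (-17/2, 287/2) → W = -1570
  (-527/4, 1067/4) → W = -5605/2
  (285/13, -112/13) → W = 947/13
  (-845/7, 241) → W = -17712/7

p = -527/4, q = 1067/4, minimum W = -5605/2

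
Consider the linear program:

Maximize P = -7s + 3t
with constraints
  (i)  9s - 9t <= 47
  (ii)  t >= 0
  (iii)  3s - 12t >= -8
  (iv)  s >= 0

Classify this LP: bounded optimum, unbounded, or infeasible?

bounded optimum

Feasible corners and P = -7s + 3t:
  (47/9, 0) → P = -329/9
  (212/27, 71/27) → P = -1271/27
  (0, 0) → P = 0
  (0, 2/3) → P = 2
The feasible region has finitely many vertices and no improving ray; the maximum is 2 at (0, 2/3).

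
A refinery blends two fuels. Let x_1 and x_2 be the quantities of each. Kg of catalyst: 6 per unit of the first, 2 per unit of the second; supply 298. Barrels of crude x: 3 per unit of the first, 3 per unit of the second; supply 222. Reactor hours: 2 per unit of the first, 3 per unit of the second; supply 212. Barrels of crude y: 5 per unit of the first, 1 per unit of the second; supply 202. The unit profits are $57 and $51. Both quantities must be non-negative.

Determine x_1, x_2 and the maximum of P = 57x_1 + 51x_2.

Extreme points and P = 57x_1 + 51x_2:
  (0, 0) → P = 0
  (0, 212/3) → P = 3604
  (202/5, 0) → P = 11514/5
  (10, 64) → P = 3834
  (32, 42) → P = 3966

At the optimal vertex, 3x_1 + 3x_2 = 222 and 5x_1 + x_2 = 202.
Solving simultaneously gives x_1 = 32, x_2 = 42.

x_1 = 32, x_2 = 42, maximum P = 3966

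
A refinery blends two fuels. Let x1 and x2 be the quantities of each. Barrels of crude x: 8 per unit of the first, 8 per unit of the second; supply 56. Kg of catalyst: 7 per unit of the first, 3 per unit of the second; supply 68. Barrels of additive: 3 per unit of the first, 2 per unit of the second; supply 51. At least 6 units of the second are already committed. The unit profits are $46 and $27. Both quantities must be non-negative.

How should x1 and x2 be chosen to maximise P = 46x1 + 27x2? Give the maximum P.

Corner points and P = 46x1 + 27x2:
  (0, 7) → P = 189
  (0, 6) → P = 162
  (1, 6) → P = 208

x1 = 1, x2 = 6, maximum P = 208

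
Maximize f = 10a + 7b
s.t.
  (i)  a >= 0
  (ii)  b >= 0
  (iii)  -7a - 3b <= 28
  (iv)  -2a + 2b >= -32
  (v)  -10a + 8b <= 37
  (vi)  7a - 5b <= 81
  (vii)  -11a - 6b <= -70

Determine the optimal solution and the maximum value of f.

a = 833/6, b = 1069/6, maximum f = 5271/2

Corner points and f = 10a + 7b:
  (81/7, 0) → f = 810/7
  (70/11, 0) → f = 700/11
  (833/6, 1069/6) → f = 5271/2
  (169/74, 1107/148) → f = 11129/148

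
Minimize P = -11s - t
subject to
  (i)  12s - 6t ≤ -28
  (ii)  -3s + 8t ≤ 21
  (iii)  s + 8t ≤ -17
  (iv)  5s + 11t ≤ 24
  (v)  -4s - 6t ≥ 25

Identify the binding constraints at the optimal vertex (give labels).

Feasible corners and P = -11s - t:
  (-53/16, -47/24) → P = 1843/48
  (-19/2, -15/16) → P = 1687/16
  (-49/13, -43/26) → P = 1121/26
The feasible region is unbounded (it extends along (-8, -3), (-1, -2)), but P strictly increases along every unbounded feasible direction, so there is no improving ray and the minimum is attained at a vertex.

The minimum is at (-53/16, -47/24). Substituting into each constraint, equality holds for (i) and (v); the remaining constraints have slack.

(i) and (v)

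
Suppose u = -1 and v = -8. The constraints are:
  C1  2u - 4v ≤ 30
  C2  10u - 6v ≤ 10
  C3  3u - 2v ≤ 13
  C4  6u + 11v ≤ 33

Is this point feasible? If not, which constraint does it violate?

Constraint C2: 10u - 6v = 38, which is not ≤ 10. All other constraints are satisfied.

not feasible — violates C2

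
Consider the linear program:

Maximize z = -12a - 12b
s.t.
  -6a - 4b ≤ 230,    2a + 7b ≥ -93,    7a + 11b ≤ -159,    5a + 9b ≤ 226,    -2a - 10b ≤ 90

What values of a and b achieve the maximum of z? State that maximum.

a = -485/13, b = -20/13, maximum z = 6060/13

Extreme points and z = -12a - 12b:
  (-947/19, 328/19) → z = 7428/19
  (-485/13, -20/13) → z = 6060/13
  (-25/2, -13/2) → z = 228

The optimum lies where -6a - 4b = 230 and -2a - 10b = 90.
Solving simultaneously gives a = -485/13, b = -20/13.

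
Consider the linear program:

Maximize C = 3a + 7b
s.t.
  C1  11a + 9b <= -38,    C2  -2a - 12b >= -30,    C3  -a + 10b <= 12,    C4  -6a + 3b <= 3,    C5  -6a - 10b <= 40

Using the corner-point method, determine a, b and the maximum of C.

a = -47/29, b = -65/29, maximum C = -596/29

Corner points and C = 3a + 7b:
  (-47/29, -65/29) → C = -596/29
  (-5/14, -53/14) → C = -193/7
  (-25/13, -37/13) → C = -334/13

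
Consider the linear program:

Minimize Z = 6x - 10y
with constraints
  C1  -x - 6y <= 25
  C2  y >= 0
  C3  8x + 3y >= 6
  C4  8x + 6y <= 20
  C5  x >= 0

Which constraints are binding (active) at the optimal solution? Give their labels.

C4 and C5

Extreme points and Z = 6x - 10y:
  (3/4, 0) → Z = 9/2
  (5/2, 0) → Z = 15
  (0, 2) → Z = -20
  (0, 10/3) → Z = -100/3

The minimum is at (0, 10/3). Substituting into each constraint, equality holds for C4 and C5; the remaining constraints have slack.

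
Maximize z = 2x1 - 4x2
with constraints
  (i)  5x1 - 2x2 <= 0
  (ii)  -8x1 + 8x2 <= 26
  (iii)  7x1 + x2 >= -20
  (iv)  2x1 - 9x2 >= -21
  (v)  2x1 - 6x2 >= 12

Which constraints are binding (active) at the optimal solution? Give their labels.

(i) and (iii)

Vertices and z = 2x1 - 4x2:
  (-40/19, -100/19) → z = 320/19
  (-12/13, -30/13) → z = 96/13
  (-27/11, -31/11) → z = 70/11

The maximum is at (-40/19, -100/19). Substituting into each constraint, equality holds for (i) and (iii); the remaining constraints have slack.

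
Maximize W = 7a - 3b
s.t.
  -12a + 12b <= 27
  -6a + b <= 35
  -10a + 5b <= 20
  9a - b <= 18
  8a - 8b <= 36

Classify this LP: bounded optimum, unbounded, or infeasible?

bounded optimum

Extreme points and W = 7a - 3b:
  (-7/4, 1/2) → W = -55/4
  (81/32, 153/32) → W = 27/8
  (-31/4, -23/2) → W = -79/4
  (-79/10, -62/5) → W = -181/10
  (27/16, -45/16) → W = 81/4
The feasible region has finitely many vertices and no improving ray; the maximum is 81/4 at (27/16, -45/16).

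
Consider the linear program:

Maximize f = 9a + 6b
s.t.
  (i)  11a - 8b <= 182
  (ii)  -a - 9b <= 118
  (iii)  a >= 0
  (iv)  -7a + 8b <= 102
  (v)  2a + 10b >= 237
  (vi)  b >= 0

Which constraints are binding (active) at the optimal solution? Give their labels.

(i) and (iv)

Extreme points and f = 9a + 6b:
  (71, 599/8) → f = 4353/4
  (1858/63, 2243/126) → f = 7817/21
  (438/43, 1863/86) → f = 9531/43

The maximum is at (71, 599/8). Substituting into each constraint, equality holds for (i) and (iv); the remaining constraints have slack.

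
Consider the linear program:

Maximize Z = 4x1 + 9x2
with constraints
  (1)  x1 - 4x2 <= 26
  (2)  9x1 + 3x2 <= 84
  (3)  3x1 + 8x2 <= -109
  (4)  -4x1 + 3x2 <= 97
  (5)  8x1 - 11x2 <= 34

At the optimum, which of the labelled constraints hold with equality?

Vertices and Z = 4x1 + 9x2:
  (-57/5, -187/20) → Z = -519/4
  (-466/13, -201/13) → Z = -3673/13
  (-1103/41, -145/41) → Z = -5717/41

The maximum is at (-57/5, -187/20). Substituting into each constraint, equality holds for (1) and (3); the remaining constraints have slack.

(1) and (3)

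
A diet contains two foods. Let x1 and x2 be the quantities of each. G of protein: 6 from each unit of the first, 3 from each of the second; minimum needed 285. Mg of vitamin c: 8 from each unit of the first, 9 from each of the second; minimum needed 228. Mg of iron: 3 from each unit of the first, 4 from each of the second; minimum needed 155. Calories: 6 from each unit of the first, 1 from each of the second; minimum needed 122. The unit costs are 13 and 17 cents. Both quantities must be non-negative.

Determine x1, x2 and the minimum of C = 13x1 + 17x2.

x1 = 45, x2 = 5, minimum C = 670

Feasible corners and C = 13x1 + 17x2:
  (0, 122) → C = 2074
  (155/3, 0) → C = 2015/3
  (45, 5) → C = 670
  (27/4, 163/2) → C = 5893/4
The feasible region is unbounded (it extends along (0, 1), (1, 0)), but C strictly increases along every unbounded feasible direction, so there is no improving ray and the minimum is attained at a vertex.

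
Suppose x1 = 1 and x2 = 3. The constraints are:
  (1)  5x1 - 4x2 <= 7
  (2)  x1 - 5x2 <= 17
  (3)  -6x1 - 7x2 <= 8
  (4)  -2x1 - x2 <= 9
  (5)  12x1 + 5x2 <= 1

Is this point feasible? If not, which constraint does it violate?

Constraint (5): 12x1 + 5x2 = 27, which is not ≤ 1. All other constraints are satisfied.

not feasible — violates (5)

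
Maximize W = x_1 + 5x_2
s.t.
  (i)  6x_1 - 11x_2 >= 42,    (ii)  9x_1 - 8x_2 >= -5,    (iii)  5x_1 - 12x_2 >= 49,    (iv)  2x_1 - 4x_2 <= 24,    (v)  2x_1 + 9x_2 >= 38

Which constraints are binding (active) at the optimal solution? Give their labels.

Corner points and W = x_1 + 5x_2:
  (23, 11/2) → W = 101/2
  (13, 4/3) → W = 59/3
  (184/13, 14/13) → W = 254/13

The maximum is at (23, 11/2). Substituting into each constraint, equality holds for (iii) and (iv); the remaining constraints have slack.

(iii) and (iv)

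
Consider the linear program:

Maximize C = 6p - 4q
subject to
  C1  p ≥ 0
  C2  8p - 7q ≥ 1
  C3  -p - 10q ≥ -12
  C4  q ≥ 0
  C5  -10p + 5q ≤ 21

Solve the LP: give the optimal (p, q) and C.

p = 12, q = 0, maximum C = 72

Vertices and C = 6p - 4q:
  (94/87, 95/87) → C = 184/87
  (1/8, 0) → C = 3/4
  (12, 0) → C = 72

The optimum lies where -p - 10q = -12 and q = 0.
Solving simultaneously gives p = 12, q = 0.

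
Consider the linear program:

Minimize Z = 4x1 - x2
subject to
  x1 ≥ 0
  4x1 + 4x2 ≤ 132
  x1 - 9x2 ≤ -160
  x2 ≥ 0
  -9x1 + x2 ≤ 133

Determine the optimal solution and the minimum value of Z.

Extreme points and Z = 4x1 - x2:
  (0, 33) → Z = -33
  (0, 160/9) → Z = -160/9
  (137/10, 193/10) → Z = 71/2

x1 = 0, x2 = 33, minimum Z = -33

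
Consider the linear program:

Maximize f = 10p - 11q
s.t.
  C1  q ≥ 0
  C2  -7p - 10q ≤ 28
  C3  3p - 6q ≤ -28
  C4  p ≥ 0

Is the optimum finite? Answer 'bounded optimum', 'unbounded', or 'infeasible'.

From the feasible point (0, 14/3), moving in the direction (6, 3) keeps every constraint satisfied while f increases without bound.

unbounded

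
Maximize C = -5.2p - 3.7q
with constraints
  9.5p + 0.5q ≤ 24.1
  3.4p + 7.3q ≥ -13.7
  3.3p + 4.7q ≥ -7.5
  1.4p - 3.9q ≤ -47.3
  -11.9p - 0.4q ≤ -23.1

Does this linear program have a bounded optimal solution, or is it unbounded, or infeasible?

Vertices and C = -5.2p - 3.7q:
  (7034/3775, 48309/3775) → C = -2153201/37750
  (191/215, 6734/215) → C = -25909/215
  (647/427, 773/61) → C = -233851/4270
The feasible region has finitely many vertices and no improving ray; the maximum is -233851/4270 at (647/427, 773/61).

bounded optimum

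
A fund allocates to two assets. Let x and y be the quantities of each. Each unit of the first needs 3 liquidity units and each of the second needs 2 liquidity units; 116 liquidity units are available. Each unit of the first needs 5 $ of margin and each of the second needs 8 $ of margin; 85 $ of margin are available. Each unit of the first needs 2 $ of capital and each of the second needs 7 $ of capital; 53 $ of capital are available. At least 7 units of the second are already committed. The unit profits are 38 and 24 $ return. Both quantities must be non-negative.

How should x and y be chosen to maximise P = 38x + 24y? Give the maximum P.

x = 2, y = 7, maximum P = 244

Corner points and P = 38x + 24y:
  (0, 53/7) → P = 1272/7
  (0, 7) → P = 168
  (2, 7) → P = 244

The optimum lies where 2x + 7y = 53 and y = 7.
Solving simultaneously gives x = 2, y = 7.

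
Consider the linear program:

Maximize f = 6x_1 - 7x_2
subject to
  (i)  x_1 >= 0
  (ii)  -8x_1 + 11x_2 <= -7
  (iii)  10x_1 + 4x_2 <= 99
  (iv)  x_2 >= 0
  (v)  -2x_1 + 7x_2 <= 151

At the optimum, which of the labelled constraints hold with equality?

Extreme points and f = 6x_1 - 7x_2:
  (1117/142, 361/71) → f = 824/71
  (7/8, 0) → f = 21/4
  (99/10, 0) → f = 297/5

The maximum is at (99/10, 0). Substituting into each constraint, equality holds for (iii) and (iv); the remaining constraints have slack.

(iii) and (iv)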